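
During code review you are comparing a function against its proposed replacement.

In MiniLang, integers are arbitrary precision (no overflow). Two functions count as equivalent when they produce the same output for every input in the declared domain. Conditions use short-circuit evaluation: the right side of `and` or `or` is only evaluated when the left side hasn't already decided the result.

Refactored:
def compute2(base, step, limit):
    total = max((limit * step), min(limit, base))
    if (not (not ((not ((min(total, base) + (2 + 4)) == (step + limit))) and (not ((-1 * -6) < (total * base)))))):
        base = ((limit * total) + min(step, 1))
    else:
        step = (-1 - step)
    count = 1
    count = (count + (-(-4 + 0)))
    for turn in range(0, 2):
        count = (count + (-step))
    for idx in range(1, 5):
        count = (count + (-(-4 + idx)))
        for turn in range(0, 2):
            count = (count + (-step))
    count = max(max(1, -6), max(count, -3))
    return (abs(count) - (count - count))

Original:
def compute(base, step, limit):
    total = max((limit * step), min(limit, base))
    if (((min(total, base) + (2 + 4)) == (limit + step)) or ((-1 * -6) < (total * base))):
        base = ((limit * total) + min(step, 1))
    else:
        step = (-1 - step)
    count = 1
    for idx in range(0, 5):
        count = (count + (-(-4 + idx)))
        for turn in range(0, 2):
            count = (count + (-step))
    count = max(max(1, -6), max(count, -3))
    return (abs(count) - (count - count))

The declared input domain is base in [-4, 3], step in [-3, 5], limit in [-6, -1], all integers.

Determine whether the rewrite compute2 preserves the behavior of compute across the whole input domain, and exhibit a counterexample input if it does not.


Run the pair on base=-4, step=-3, limit=-6.
compute: total=18, then (((min(total, base) + (2 + 4)) == (limit + step)) or ((-1 * -6) < (total * base))) is false, then step=2, then count=1, then (idx=0), then count=5, then (turn=0), then count=3, then (turn=1), then count=1, then (idx=1), then count=4, then (turn=0), then count=2, then (turn=1), then count=0, then (idx=2), then count=2, then (turn=0), then count=0, then (turn=1), then count=-2, then (idx=3), then count=-1, then (turn=0), then count=-3, then (turn=1), then count=-5, then (idx=4), then count=-5, then (turn=0), then count=-7, then (turn=1), then count=-9, then count=1, then returns 1
compute2: total=18, then (not (not ((not ((min(total, base) + (2 + 4)) == (step + limit))) and (not ((-1 * -6) < (total * base)))))) is true, then base=-111, then count=1, then count=5, then (turn=0), then count=8, then (turn=1), then count=11, then (idx=1), then count=14, then (turn=0), then count=17, then (turn=1), then count=20, then (idx=2), then count=22, then (turn=0), then count=25, then (turn=1), then count=28, then (idx=3), then count=29, then (turn=0), then count=32, then (turn=1), then count=35, then (idx=4), then count=35, then (turn=0), then count=38, then (turn=1), then count=41, then count=41, then returns 41
1 vs 41 — the two versions disagree here.
verdict: not equivalent; witness: base=-4, step=-3, limit=-6


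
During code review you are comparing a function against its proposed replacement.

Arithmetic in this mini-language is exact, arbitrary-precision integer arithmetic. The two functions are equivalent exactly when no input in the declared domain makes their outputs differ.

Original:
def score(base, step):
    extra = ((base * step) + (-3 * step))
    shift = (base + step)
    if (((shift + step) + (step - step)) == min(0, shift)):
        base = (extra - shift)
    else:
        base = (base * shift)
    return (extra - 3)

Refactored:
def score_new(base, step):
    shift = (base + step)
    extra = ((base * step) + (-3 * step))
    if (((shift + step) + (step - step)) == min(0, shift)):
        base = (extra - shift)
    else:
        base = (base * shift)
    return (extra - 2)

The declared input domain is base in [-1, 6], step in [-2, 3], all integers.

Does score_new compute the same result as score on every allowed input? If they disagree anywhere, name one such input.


At base=-1, step=-2: score gives 5, score_new gives 6.
verdict: not equivalent; witness: base=-1, step=-2


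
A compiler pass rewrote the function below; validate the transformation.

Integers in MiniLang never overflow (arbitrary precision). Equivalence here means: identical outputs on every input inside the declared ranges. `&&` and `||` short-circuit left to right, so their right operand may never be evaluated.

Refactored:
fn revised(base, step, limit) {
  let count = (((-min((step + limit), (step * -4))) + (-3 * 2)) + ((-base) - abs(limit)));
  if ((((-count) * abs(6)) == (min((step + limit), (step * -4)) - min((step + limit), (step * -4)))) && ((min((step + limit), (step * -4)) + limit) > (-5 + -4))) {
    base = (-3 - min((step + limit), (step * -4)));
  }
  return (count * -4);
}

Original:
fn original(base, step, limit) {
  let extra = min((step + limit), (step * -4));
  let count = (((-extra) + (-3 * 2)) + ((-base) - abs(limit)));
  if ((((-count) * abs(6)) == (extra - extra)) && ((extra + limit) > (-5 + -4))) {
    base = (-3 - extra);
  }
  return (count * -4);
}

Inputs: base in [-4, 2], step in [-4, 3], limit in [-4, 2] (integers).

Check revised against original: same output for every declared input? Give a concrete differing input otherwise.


Equivalent — the differences include min/max/abs usage differs, statement counts differ, arithmetic usage differs, constant usage differs, local variable names differ, yet no declared input distinguishes the two.
As a probe, take base=2, step=0, limit=-4: original runs extra becomes -4; next count becomes -8; next ((((-count) * abs(6)) == (extra - extra)) && ((extra + limit) > (-5 + -4))) evaluates to false; next final value 32; revised runs count becomes -8; next ((((-count) * abs(6)) == (min((step + limit), (step * -4)) - min((step + limit), (step * -4)))) && ((min((step + limit), (step * -4)) + limit) > (-5 + -4))) evaluates to false; next final value 32; both end at 32.
Every one of the 392 inputs gives matching results.
verdict: equivalent


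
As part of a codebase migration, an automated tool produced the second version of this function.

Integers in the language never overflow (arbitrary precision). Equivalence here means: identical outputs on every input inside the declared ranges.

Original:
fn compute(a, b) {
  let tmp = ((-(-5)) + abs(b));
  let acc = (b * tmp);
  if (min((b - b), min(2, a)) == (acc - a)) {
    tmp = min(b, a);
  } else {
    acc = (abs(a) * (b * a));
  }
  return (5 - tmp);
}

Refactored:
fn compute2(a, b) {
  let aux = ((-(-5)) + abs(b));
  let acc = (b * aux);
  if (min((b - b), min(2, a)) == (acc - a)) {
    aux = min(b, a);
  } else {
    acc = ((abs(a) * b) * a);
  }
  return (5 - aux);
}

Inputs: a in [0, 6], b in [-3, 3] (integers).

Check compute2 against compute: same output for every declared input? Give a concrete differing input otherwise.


Reading the diff, among the changes: local variable names differ.
As a probe, take a=0, b=1: compute runs tmp=6, then acc=6, then (min((b - b), min(2, a)) == (acc - a)) is false, then acc=0, then returns -1; compute2 runs aux=6, then acc=6, then (min((b - b), min(2, a)) == (acc - a)) is false, then acc=0, then returns -1; both end at -1.
Checked all 49 inputs in the declared domain: the outputs agree on every one.
verdict: equivalent


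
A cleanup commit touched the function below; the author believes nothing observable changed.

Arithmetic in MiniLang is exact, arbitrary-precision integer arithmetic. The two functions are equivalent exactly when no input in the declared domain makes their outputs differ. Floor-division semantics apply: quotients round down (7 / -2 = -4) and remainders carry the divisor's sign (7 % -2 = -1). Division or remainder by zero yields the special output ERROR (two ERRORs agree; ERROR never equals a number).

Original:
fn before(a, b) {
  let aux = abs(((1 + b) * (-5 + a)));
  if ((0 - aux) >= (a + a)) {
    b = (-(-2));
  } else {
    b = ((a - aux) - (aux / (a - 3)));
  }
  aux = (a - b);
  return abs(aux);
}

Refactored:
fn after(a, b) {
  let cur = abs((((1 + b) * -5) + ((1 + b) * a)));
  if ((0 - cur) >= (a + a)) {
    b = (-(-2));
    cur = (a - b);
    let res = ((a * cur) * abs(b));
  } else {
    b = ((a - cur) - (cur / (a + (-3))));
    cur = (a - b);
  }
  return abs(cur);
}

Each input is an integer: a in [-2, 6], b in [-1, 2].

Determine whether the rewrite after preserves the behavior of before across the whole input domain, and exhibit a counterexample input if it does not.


A substantive addition is an assignment to `res` whose value nothing reads; no result depends on it; all 36 inputs agree.
verdict: equivalent


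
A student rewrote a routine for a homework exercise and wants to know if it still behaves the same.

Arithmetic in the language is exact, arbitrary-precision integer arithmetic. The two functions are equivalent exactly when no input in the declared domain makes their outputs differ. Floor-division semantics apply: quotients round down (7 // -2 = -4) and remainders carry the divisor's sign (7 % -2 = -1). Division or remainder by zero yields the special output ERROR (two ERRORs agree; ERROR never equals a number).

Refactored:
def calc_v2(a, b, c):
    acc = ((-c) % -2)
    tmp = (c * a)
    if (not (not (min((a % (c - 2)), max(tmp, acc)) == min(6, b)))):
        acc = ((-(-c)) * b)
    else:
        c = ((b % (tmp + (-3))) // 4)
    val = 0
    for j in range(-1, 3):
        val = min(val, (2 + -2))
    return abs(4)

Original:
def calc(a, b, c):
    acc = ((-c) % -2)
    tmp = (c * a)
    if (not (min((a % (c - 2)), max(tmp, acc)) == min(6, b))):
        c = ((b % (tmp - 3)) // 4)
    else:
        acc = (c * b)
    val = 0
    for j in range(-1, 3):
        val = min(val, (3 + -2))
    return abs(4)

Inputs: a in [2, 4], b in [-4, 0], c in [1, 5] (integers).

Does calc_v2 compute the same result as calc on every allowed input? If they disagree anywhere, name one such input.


Equivalent. The suspicious edit (`3` became `2`) never changes the result for any input inside the declared domain.
Sweeping the whole domain (75 inputs) finds no disagreement.
Spot check at a=3, b=0, c=3 — calc: acc=-1, then tmp=9, then (not (min((a % (c - 2)), max(tmp, acc)) == min(6, b))) is false, then acc=0, then val=0, then (j=-1), then val=0, then (j=0), then val=0, then (j=1), then val=0, then (j=2), then val=0, then returns 4. calc_v2: acc=-1, then tmp=9, then (not (not (min((a % (c - 2)), max(tmp, acc)) == min(6, b)))) is true, then acc=0, then val=0, then (j=-1), then val=0, then (j=0), then val=0, then (j=1), then val=0, then (j=2), then val=0, then returns 4. Both give 4.
verdict: equivalent


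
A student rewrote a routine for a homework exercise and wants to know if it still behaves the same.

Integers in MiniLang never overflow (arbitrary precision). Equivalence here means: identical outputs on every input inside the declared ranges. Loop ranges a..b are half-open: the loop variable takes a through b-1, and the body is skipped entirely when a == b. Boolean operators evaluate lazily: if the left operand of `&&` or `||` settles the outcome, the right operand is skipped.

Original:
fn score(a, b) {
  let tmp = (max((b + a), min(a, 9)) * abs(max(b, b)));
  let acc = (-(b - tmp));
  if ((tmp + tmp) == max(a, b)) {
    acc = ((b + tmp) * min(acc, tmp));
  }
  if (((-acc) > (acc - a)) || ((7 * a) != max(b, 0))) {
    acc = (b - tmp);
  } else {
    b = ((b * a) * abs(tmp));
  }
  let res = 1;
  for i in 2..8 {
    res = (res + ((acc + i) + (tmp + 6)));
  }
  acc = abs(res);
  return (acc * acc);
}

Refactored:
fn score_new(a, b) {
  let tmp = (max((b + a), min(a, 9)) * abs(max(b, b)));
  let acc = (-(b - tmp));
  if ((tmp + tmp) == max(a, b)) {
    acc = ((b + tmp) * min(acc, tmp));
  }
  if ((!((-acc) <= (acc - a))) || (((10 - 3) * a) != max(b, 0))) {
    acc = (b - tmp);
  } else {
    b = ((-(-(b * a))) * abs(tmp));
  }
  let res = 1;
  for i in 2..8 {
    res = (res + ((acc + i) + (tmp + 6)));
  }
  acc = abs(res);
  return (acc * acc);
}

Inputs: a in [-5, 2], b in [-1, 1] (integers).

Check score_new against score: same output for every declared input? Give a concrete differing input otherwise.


Side by side, the visible changes include: boolean connective usage differs, arithmetic usage differs, comparison usage differs, constant usage differs.
Tracing a=1, b=1: score: tmp becomes 2; next acc becomes 1; next ((tmp + tmp) == max(a, b)) evaluates to false; next (((-acc) > (acc - a)) || ((7 * a) != max(b, 0))) evaluates to true; next acc becomes -1; next res becomes 1; next at i=2:; next res becomes 10; next at i=3:; next res becomes 20; next at i=4:; next res becomes 31; next at i=5:; next res becomes 43; next at i=6:; next res becomes 56; next at i=7:; next res becomes 70; next acc becomes 70; next final value 4900 | score_new: tmp becomes 2; next acc becomes 1; next ((tmp + tmp) == max(a, b)) evaluates to false; next ((!((-acc) <= (acc - a))) || (((10 - 3) * a) != max(b, 0))) evaluates to true; next acc becomes -1; next res becomes 1; next at i=2:; next res becomes 10; next at i=3:; next res becomes 20; next at i=4:; next res becomes 31; next at i=5:; next res becomes 43; next at i=6:; next res becomes 56; next at i=7:; next res becomes 70; next acc becomes 70; next final value 4900 — matching result 4900.
An exhaustive pass over the 24 declared inputs shows identical outputs.
verdict: equivalent


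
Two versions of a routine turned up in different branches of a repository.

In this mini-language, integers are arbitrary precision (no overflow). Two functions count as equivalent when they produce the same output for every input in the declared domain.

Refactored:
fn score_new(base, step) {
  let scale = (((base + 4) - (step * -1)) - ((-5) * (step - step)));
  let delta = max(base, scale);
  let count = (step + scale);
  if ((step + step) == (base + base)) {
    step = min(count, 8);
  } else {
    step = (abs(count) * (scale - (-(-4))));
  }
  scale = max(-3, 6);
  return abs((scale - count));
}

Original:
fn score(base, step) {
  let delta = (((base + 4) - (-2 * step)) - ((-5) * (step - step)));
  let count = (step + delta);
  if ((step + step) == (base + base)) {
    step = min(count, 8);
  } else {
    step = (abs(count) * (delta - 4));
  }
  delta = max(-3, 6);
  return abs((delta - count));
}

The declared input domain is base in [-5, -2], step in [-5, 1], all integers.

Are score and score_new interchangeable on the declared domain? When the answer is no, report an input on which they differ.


Evaluate both at base=-5, step=-5.
score: delta = -11; count = -16; ((step + step) == (base + base)) -> true; step = -16; delta = 6; return 22
score_new: scale = -6; delta = -5; count = -11; ((step + step) == (base + base)) -> true; step = -11; scale = 6; return 17
22 and 17 differ, so these are not the same function on this domain.
verdict: not equivalent; witness: base=-5, step=-5


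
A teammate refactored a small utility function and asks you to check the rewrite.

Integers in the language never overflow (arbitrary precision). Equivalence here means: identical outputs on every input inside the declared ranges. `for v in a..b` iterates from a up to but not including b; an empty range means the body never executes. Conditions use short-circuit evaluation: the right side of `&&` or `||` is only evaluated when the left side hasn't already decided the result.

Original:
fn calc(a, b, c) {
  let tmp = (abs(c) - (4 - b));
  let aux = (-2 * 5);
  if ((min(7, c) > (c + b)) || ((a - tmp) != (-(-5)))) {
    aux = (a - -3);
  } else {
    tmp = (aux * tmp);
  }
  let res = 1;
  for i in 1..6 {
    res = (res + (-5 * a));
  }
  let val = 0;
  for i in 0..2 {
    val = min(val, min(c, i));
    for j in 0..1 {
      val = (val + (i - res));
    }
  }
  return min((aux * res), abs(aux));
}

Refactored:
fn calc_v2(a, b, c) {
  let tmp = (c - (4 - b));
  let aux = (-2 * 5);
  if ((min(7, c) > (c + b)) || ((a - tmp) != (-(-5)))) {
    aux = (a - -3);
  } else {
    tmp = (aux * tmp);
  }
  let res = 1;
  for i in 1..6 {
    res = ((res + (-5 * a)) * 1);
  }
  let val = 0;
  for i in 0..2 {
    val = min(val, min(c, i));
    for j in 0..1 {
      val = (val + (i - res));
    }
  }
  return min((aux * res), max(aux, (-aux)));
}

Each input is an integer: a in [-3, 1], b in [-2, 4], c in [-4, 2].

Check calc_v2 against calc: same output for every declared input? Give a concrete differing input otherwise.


These are not equivalent — on a=-3, b=0, c=-4 the outputs split (0 vs -760).
calc: tmp=0, then aux=-10, then ((min(7, c) > (c + b)) || ((a - tmp) != (-(-5)))) is true, then aux=0, then res=1, then (i=1), then res=16, then (i=2), then res=31, then (i=3), then res=46, then (i=4), then res=61, then (i=5), then res=76, then val=0, then (i=0), then val=-4, then (j=0), then val=-80, then (i=1), then val=-80, then (j=0), then val=-155, then returns 0
calc_v2: tmp=-8, then aux=-10, then ((min(7, c) > (c + b)) || ((a - tmp) != (-(-5)))) is false, then tmp=80, then res=1, then (i=1), then res=16, then (i=2), then res=31, then (i=3), then res=46, then (i=4), then res=61, then (i=5), then res=76, then val=0, then (i=0), then val=-4, then (j=0), then val=-80, then (i=1), then val=-80, then (j=0), then val=-155, then returns -760
verdict: not equivalent; witness: a=-3, b=0, c=-4


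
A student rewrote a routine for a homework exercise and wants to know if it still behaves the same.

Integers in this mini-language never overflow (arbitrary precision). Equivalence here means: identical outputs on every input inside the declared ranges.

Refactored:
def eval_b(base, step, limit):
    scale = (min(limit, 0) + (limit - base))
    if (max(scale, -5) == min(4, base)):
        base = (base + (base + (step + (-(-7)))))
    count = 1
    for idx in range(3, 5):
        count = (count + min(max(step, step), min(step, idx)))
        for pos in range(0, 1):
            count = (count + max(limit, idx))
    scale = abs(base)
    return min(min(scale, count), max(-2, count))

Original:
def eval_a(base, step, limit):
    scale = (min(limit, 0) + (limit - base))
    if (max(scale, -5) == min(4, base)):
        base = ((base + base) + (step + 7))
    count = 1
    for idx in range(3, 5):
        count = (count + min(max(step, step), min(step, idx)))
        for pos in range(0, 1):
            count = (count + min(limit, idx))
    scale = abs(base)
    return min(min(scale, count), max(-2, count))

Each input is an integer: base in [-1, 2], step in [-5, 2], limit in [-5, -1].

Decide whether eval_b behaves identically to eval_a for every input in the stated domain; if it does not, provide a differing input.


There is a counterexample at base=-1, step=-5, limit=-5: -19 on one side, -2 on the other.
eval_a: scale := -9 | (max(scale, -5) == min(4, base)): false | count := 1 | iter idx=3: | count := -4 | iter pos=0: | count := -9 | iter idx=4: | count := -14 | iter pos=0: | count := -19 | scale := 1 | result -19
eval_b: scale := -9 | (max(scale, -5) == min(4, base)): false | count := 1 | iter idx=3: | count := -4 | iter pos=0: | count := -1 | iter idx=4: | count := -6 | iter pos=0: | count := -2 | scale := 1 | result -2
verdict: not equivalent; witness: base=-1, step=-5, limit=-5


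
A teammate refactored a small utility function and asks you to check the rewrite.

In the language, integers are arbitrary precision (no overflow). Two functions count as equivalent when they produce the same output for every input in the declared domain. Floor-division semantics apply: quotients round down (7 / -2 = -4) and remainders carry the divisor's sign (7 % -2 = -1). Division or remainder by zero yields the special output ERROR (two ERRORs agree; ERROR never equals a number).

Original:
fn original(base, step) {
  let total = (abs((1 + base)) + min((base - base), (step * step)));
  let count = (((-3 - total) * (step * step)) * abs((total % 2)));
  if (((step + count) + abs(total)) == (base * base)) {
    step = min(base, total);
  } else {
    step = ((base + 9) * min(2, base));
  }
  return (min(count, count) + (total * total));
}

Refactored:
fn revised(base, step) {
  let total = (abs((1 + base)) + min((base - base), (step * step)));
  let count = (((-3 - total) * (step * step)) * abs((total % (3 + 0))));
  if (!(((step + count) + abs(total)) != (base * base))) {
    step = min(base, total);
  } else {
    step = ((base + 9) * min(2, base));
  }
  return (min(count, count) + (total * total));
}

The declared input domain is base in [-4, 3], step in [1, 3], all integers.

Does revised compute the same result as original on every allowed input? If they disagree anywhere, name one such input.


Input base=-4, step=1: 3 from original versus 9 from revised.
verdict: not equivalent; witness: base=-4, step=1


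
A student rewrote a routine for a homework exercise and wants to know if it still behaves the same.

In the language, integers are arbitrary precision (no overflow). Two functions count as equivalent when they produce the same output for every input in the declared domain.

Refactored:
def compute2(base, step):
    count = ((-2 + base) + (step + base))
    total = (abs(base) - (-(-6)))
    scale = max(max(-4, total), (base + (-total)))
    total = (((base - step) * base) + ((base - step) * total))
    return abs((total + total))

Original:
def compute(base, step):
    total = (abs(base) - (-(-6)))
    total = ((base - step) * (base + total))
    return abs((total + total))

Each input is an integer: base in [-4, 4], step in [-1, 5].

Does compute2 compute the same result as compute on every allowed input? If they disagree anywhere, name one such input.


A substantive addition is an assignment to `count` whose value nothing reads; no result depends on it.
As a probe, take base=-1, step=-1: compute runs total=-5, then total=0, then returns 0; compute2 runs count=-5, then total=-5, then scale=4, then total=0, then returns 0; both end at 0.
Sweeping the whole domain (63 inputs) finds no disagreement.
verdict: equivalent


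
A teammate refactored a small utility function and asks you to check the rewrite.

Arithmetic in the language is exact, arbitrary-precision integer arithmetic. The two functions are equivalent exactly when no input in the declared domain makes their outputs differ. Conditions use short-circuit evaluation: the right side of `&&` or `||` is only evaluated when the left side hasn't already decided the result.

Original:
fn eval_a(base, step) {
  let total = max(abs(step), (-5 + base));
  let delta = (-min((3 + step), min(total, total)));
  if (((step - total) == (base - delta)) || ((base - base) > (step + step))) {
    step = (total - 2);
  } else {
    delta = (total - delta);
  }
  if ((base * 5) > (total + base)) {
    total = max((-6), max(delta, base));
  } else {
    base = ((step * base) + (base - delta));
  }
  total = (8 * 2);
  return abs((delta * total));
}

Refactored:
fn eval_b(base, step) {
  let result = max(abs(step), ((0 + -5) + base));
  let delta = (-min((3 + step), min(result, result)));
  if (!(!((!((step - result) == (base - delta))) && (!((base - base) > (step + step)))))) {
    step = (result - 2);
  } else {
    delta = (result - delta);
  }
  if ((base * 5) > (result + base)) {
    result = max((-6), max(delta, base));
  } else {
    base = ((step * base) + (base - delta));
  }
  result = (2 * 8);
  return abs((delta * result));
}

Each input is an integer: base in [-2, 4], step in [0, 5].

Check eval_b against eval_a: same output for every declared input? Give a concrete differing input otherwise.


These are not equivalent — on base=-2, step=1 the outputs split (32 vs 16).
eval_a: total becomes 1; next delta becomes -1; next (((step - total) == (base - delta)) || ((base - base) > (step + step))) evaluates to false; next delta becomes 2; next ((base * 5) > (total + base)) evaluates to false; next base becomes -6; next total becomes 16; next final value 32
eval_b: result becomes 1; next delta becomes -1; next (!(!((!((step - result) == (base - delta))) && (!((base - base) > (step + step)))))) evaluates to true; next step becomes -1; next ((base * 5) > (result + base)) evaluates to false; next base becomes 1; next result becomes 16; next final value 16
verdict: not equivalent; witness: base=-2, step=1


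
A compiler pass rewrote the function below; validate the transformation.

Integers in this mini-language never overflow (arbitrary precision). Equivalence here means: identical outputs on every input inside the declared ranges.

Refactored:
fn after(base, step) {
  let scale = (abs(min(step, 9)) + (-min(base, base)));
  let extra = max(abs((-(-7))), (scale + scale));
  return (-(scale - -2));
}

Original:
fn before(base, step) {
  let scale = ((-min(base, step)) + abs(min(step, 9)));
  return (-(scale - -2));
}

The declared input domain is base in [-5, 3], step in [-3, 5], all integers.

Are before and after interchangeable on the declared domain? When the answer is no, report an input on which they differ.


Consider the input base=-2, step=-3.
before: scale=6, then returns -8
after: scale=5, then extra=10, then returns -7
-8 and -7 differ, so these are not the same function on this domain.
verdict: not equivalent; witness: base=-2, step=-3


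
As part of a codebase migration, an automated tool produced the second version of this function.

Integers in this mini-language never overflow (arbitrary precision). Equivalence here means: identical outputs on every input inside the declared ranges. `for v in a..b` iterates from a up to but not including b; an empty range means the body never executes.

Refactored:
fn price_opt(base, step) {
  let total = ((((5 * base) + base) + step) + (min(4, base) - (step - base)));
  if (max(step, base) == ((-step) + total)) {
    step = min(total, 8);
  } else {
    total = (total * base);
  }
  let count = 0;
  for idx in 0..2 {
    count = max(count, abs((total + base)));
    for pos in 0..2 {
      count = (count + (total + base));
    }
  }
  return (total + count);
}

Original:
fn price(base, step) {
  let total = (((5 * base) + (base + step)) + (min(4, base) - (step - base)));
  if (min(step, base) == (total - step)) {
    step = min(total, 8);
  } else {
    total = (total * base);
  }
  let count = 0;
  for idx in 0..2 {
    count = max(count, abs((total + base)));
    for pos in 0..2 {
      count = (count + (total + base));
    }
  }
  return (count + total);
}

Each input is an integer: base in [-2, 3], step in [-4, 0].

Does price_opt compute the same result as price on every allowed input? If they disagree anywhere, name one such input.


There is a counterexample at base=-1, step=-4: -17 on one side, 43 on the other.
price: total=-8, then (min(step, base) == (total - step)) is true, then step=-8, then count=0, then (idx=0), then count=9, then (pos=0), then count=0, then (pos=1), then count=-9, then (idx=1), then count=9, then (pos=0), then count=0, then (pos=1), then count=-9, then returns -17
price_opt: total=-8, then (max(step, base) == ((-step) + total)) is false, then total=8, then count=0, then (idx=0), then count=7, then (pos=0), then count=14, then (pos=1), then count=21, then (idx=1), then count=21, then (pos=0), then count=28, then (pos=1), then count=35, then returns 43
verdict: not equivalent; witness: base=-1, step=-4


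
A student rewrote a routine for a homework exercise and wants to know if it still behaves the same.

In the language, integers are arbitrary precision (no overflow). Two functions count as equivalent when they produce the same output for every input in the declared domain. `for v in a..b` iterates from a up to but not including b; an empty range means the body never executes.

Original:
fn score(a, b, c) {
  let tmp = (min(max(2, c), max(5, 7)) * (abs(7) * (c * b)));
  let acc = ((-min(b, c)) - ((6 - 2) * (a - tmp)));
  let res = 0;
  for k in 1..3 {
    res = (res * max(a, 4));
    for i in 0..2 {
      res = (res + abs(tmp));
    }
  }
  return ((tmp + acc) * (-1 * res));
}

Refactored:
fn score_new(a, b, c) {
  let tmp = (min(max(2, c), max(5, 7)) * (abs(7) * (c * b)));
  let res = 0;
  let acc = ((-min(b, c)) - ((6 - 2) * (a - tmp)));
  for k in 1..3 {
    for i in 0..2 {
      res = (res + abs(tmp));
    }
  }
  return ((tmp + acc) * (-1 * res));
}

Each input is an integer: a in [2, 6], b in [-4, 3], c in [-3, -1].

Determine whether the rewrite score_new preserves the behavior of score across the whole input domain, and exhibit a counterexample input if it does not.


Not equivalent: a=2, b=-4, c=-3 separates them (-1404480 vs -561792).
score: tmp = 168; acc = 668; res = 0; [k=1]; res = 0; [i=0]; res = 168; [i=1]; res = 336; [k=2]; res = 1344; [i=0]; res = 1512; [i=1]; res = 1680; return -1404480
score_new: tmp = 168; res = 0; acc = 668; [k=1]; [i=0]; res = 168; [i=1]; res = 336; [k=2]; [i=0]; res = 504; [i=1]; res = 672; return -561792
verdict: not equivalent; witness: a=2, b=-4, c=-3


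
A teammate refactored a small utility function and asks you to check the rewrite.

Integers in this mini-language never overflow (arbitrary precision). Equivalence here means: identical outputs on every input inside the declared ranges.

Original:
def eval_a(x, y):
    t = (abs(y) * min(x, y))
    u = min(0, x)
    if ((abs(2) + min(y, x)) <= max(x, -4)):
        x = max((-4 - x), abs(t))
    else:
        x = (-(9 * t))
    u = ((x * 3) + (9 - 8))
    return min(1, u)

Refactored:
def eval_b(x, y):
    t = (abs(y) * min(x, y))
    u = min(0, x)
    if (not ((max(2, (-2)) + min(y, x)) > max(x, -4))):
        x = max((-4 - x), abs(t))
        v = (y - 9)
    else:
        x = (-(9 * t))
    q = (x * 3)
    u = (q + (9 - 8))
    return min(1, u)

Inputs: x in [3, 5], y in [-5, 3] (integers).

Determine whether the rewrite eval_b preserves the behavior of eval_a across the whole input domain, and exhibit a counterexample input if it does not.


Behavior is preserved: although constant usage differs, min/max/abs usage differs, arithmetic usage differs, statement counts differ, comparison usage differs, local variable names differ, boolean connective usage differs, the outputs never diverge.
Spot check at x=3, y=-3 — eval_a: t := -9 | u := 0 | ((abs(2) + min(y, x)) <= max(x, -4)): true | x := 9 | u := 28 | result 1. eval_b: t := -9 | u := 0 | (not ((max(2, (-2)) + min(y, x)) > max(x, -4))): true | x := 9 | v := -12 | q := 27 | u := 28 | result 1. Both give 1.
Every one of the 27 inputs gives matching results.
verdict: equivalent


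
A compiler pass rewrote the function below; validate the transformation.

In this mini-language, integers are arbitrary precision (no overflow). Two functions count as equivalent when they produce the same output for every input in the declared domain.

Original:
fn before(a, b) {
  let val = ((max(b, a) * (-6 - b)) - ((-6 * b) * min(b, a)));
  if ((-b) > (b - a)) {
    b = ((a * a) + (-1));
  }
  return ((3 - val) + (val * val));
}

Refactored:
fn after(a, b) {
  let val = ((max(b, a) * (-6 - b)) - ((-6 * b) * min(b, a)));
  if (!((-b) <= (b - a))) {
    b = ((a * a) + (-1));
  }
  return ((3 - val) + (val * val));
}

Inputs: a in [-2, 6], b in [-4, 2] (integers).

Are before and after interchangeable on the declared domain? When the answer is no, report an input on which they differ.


Reading the diff, among the changes: boolean connective usage differs; and comparison usage differs.
One worked example (a=3, b=-3) — before: val=45, then ((-b) > (b - a)) is true, then b=8, then returns 1983; after: val=45, then (!((-b) <= (b - a))) is true, then b=8, then returns 1983; agreement on 1983.
Across all 63 domain points the two functions coincide.
verdict: equivalent


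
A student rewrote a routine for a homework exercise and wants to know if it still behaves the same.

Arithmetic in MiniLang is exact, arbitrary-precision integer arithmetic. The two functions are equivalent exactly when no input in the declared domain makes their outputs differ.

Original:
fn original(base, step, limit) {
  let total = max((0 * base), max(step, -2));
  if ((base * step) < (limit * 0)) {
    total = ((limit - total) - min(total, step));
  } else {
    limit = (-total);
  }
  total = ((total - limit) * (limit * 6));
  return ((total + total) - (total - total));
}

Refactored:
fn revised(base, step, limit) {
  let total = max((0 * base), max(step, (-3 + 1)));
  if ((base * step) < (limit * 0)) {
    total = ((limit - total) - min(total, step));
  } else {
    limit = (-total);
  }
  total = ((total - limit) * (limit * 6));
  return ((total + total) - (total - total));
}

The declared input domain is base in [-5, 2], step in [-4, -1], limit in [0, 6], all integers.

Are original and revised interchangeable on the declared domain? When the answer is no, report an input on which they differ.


Behavior is preserved: although arithmetic usage differs, and constant usage differs, the outputs never diverge.
One worked example (base=-4, step=-2, limit=5) — original: total becomes 0; next ((base * step) < (limit * 0)) evaluates to false; next limit becomes 0; next total becomes 0; next final value 0; revised: total becomes 0; next ((base * step) < (limit * 0)) evaluates to false; next limit becomes 0; next total becomes 0; next final value 0; agreement on 0.
Across all 224 domain points the two functions coincide.
verdict: equivalent


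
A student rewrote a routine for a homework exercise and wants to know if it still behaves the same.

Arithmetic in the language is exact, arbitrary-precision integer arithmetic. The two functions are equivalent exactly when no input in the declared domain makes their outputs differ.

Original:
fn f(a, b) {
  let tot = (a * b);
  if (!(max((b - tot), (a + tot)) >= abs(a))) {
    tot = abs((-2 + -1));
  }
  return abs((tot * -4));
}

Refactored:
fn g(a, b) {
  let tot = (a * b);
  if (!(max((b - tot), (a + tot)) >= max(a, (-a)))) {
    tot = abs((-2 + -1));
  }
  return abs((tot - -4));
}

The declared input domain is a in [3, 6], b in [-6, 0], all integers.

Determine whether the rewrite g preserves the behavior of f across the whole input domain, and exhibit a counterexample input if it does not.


The rewrite breaks on a=3, b=-6, where the results are 72 and 14.
f: tot=-18, then (!(max((b - tot), (a + tot)) >= abs(a))) is false, then returns 72
g: tot=-18, then (!(max((b - tot), (a + tot)) >= max(a, (-a)))) is false, then returns 14
verdict: not equivalent; witness: a=3, b=-6


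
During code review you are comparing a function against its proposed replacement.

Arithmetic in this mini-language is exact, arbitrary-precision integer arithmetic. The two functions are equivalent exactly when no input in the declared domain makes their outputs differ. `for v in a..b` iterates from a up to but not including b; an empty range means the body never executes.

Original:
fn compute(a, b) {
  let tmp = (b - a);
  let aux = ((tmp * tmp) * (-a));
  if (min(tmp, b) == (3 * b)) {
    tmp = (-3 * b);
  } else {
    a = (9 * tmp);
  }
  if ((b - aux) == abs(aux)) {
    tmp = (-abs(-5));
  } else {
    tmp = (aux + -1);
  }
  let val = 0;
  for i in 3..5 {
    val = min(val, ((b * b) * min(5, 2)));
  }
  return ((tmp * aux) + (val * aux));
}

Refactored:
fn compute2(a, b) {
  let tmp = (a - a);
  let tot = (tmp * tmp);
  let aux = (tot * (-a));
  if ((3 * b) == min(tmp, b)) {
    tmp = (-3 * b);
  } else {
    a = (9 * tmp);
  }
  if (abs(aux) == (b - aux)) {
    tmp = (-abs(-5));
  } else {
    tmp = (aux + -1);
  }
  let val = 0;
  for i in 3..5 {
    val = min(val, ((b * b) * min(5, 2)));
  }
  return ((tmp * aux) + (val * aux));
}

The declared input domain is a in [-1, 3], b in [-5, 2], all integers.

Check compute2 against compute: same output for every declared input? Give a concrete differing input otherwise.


Not equivalent: a=-1, b=-5 separates them (240 vs 0).
compute: tmp = -4; aux = 16; (min(tmp, b) == (3 * b)) -> false; a = -36; ((b - aux) == abs(aux)) -> false; tmp = 15; val = 0; [i=3]; val = 0; [i=4]; val = 0; return 240
compute2: tmp = 0; tot = 0; aux = 0; ((3 * b) == min(tmp, b)) -> false; a = 0; (abs(aux) == (b - aux)) -> false; tmp = -1; val = 0; [i=3]; val = 0; [i=4]; val = 0; return 0
verdict: not equivalent; witness: a=-1, b=-5


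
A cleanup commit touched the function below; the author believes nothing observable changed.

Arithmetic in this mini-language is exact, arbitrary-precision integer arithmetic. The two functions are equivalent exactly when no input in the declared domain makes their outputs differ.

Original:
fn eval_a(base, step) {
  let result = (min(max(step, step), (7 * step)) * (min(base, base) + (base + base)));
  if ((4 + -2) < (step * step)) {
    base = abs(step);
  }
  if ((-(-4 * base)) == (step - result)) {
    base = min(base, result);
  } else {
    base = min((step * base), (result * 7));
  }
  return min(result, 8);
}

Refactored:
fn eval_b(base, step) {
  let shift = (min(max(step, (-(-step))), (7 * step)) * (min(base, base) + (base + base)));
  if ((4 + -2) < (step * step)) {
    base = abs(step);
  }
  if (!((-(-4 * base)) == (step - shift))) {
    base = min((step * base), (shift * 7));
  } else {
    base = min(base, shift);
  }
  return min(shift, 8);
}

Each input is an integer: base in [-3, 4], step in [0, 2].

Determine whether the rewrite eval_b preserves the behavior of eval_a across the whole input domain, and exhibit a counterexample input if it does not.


Behavior is preserved: although local variable names differ, boolean connective usage differs, the outputs never diverge.
One worked example (base=0, step=1) — eval_a: result := 0 | ((4 + -2) < (step * step)): false | ((-(-4 * base)) == (step - result)): false | base := 0 | result 0; eval_b: shift := 0 | ((4 + -2) < (step * step)): false | (!((-(-4 * base)) == (step - shift))): true | base := 0 | result 0; agreement on 0.
Checked all 24 inputs in the declared domain: the outputs agree on every one.
verdict: equivalent


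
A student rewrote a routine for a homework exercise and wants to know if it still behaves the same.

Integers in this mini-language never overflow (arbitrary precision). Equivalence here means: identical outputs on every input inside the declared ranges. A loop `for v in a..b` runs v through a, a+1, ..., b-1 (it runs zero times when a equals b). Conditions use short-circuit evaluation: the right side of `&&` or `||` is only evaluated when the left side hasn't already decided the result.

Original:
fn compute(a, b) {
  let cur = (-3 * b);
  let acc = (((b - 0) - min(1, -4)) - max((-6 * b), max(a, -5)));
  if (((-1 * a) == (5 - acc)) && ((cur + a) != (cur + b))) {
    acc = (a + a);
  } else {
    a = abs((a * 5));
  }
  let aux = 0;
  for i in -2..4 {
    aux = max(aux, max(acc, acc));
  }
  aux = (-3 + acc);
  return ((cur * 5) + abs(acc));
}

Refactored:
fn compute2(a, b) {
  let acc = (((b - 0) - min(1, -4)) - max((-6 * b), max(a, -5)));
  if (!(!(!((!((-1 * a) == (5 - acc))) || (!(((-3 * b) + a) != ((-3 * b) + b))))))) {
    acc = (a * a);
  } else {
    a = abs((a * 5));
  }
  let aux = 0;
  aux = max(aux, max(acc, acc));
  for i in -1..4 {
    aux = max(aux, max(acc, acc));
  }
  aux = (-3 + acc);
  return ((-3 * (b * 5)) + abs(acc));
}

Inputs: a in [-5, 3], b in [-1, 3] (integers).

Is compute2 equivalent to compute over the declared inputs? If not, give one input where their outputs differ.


Try a=-1, b=0.
compute: cur=0, then acc=4, then (((-1 * a) == (5 - acc)) && ((cur + a) != (cur + b))) is true, then acc=-2, then aux=0, then (i=-2), then aux=0, then (i=-1), then aux=0, then (i=0), then aux=0, then (i=1), then aux=0, then (i=2), then aux=0, then (i=3), then aux=0, then aux=-5, then returns 2
compute2: acc=4, then (!(!(!((!((-1 * a) == (5 - acc))) || (!(((-3 * b) + a) != ((-3 * b) + b))))))) is true, then acc=1, then aux=0, then aux=1, then (i=-1), then aux=1, then (i=0), then aux=1, then (i=1), then aux=1, then (i=2), then aux=1, then (i=3), then aux=1, then aux=-2, then returns 1
2 against 1: the behavior changed.
verdict: not equivalent; witness: a=-1, b=0


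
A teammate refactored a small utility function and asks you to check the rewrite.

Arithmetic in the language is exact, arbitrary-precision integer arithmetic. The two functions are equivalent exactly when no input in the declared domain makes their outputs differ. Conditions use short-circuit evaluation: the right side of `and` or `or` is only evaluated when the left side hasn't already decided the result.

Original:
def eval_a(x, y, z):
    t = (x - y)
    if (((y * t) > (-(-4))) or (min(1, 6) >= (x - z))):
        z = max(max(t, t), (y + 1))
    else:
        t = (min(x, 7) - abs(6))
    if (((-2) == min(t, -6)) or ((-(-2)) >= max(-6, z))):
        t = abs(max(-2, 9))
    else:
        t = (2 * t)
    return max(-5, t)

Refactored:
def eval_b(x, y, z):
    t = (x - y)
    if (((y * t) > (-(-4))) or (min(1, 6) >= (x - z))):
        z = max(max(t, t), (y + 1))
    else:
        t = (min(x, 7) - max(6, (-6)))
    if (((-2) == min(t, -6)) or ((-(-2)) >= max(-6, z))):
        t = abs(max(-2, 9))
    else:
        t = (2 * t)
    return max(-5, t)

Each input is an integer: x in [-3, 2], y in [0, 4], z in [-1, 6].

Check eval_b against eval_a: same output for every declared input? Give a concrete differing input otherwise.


Reading the diff, among the changes: constant usage differs; and min/max/abs usage differs.
Tracing x=0, y=3, z=-1: eval_a: t := -3 | (((y * t) > (-(-4))) or (min(1, 6) >= (x - z))): true | z := 4 | (((-2) == min(t, -6)) or ((-(-2)) >= max(-6, z))): false | t := -6 | result -5 | eval_b: t := -3 | (((y * t) > (-(-4))) or (min(1, 6) >= (x - z))): true | z := 4 | (((-2) == min(t, -6)) or ((-(-2)) >= max(-6, z))): false | t := -6 | result -5 — matching result -5.
Sweeping the whole domain (240 inputs) finds no disagreement.
verdict: equivalent
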